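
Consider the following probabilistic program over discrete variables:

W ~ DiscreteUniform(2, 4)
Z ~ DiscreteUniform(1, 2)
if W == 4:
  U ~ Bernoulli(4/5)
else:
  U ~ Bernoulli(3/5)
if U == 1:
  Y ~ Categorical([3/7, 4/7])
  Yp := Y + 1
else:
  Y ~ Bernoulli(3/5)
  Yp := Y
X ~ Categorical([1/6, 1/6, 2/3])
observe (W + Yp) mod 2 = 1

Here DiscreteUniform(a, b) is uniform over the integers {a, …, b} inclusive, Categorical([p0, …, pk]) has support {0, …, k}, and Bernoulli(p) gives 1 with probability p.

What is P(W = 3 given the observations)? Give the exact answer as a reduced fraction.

P(W = 3 | obs) = 11/32

Enumerate traces; 36 have nonzero weight after conditioning:
  (W=2, Z=1, U=0, Y=1, X=0) weight 1/150
  (W=2, Z=1, U=0, Y=1, X=1) weight 1/150
  (W=2, Z=1, U=0, Y=1, X=2) weight 2/75
  (W=2, Z=1, U=1, Y=0, X=0) weight 1/140
  (W=2, Z=1, U=1, Y=0, X=1) weight 1/140
  (W=2, Z=1, U=1, Y=0, X=2) weight 1/35
  (W=2, Z=2, U=0, Y=1, X=0) weight 1/150
  (W=2, Z=2, U=0, Y=1, X=1) weight 1/150
  (W=3, Z=1, U=0, Y=0, X=0) weight 1/225
  (W=4, Z=1, U=0, Y=1, X=0) weight 1/300
  … 26 more
Group by W:
  weight(W=2) = 29/175
  weight(W=3) = 88/525
  weight(W=4) = 27/175
Total weight = 29/175 + 88/525 + 27/175 = 256/525
P(W=2 | obs) = 29/175 / 256/525 = 87/256
P(W=3 | obs) = 88/525 / 256/525 = 11/32
P(W=4 | obs) = 27/175 / 256/525 = 81/256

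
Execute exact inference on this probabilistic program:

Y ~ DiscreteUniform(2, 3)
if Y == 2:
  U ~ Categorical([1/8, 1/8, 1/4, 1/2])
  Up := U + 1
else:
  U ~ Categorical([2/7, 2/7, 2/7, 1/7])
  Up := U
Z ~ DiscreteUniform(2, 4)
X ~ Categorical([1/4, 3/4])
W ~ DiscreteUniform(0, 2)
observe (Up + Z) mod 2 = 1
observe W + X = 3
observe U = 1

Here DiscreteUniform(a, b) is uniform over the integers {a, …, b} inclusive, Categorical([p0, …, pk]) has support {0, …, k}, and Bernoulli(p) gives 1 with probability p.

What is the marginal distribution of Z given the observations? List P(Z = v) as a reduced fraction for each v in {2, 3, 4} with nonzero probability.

Enumerate traces; 3 have nonzero weight after conditioning:
  (Y=2, U=1, Z=3, X=1, W=2) weight 1/192
  (Y=3, U=1, Z=2, X=1, W=2) weight 1/84
  (Y=3, U=1, Z=4, X=1, W=2) weight 1/84
Group by Z:
  weight(Z=2) = 1/84
  weight(Z=3) = 1/192
  weight(Z=4) = 1/84
Total weight = 1/84 + 1/192 + 1/84 = 13/448
P(Z=2 | obs) = 1/84 / 13/448 = 16/39
P(Z=3 | obs) = 1/192 / 13/448 = 7/39
P(Z=4 | obs) = 1/84 / 13/448 = 16/39

P(Z=2) = 16/39, P(Z=3) = 7/39, P(Z=4) = 16/39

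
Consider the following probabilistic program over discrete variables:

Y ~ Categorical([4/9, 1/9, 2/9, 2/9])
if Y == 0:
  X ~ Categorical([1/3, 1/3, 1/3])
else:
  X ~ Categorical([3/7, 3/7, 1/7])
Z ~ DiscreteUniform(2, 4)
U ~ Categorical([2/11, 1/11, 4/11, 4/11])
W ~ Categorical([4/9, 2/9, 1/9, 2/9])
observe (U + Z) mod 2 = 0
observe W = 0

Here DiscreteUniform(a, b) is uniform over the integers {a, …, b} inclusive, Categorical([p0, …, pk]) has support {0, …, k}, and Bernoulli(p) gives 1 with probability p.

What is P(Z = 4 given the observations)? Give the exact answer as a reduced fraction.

P(Z = 4 | obs) = 6/17

Enumerate traces; 72 have nonzero weight after conditioning:
  (Y=0, X=0, Z=2, U=0, W=0) weight 32/8019
  (Y=0, X=0, Z=2, U=2, W=0) weight 64/8019
  (Y=0, X=0, Z=3, U=1, W=0) weight 16/8019
  (Y=0, X=0, Z=3, U=3, W=0) weight 64/8019
  (Y=0, X=0, Z=4, U=0, W=0) weight 32/8019
  (Y=0, X=0, Z=4, U=2, W=0) weight 64/8019
  (Y=0, X=1, Z=2, U=0, W=0) weight 32/8019
  (Y=0, X=1, Z=2, U=2, W=0) weight 64/8019
  … 64 more
Group by Z:
  weight(Z=2) = 8/99
  weight(Z=3) = 20/297
  weight(Z=4) = 8/99
Total weight = 8/99 + 20/297 + 8/99 = 68/297
P(Z=2 | obs) = 8/99 / 68/297 = 6/17
P(Z=3 | obs) = 20/297 / 68/297 = 5/17
P(Z=4 | obs) = 8/99 / 68/297 = 6/17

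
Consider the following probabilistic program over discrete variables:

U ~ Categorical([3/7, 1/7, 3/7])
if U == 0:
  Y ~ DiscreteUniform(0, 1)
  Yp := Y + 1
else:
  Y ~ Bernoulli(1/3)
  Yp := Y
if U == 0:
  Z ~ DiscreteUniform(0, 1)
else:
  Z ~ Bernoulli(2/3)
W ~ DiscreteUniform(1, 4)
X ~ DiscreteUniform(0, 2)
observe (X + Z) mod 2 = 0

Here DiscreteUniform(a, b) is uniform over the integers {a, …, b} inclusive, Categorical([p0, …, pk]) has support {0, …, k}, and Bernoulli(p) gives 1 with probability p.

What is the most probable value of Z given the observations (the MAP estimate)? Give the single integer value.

Enumerate traces; 72 have nonzero weight after conditioning:
  (U=0, Y=0, Z=0, W=1, X=0) weight 1/112
  (U=0, Y=0, Z=0, W=1, X=2) weight 1/112
  (U=0, Y=0, Z=0, W=2, X=0) weight 1/112
  (U=0, Y=0, Z=0, W=2, X=2) weight 1/112
  (U=0, Y=0, Z=0, W=3, X=0) weight 1/112
  (U=0, Y=0, Z=0, W=3, X=2) weight 1/112
  (U=0, Y=0, Z=0, W=4, X=0) weight 1/112
  (U=0, Y=0, Z=0, W=4, X=2) weight 1/112
  (U=0, Y=0, Z=1, W=1, X=1) weight 1/112
  … 63 more
Group by Z:
  weight(Z=0) = 17/63
  weight(Z=1) = 25/126
Total weight = 17/63 + 25/126 = 59/126
P(Z=0 | obs) = 17/63 / 59/126 = 34/59
P(Z=1 | obs) = 25/126 / 59/126 = 25/59
argmax = 0

argmax_v P(Z = v | obs) = 0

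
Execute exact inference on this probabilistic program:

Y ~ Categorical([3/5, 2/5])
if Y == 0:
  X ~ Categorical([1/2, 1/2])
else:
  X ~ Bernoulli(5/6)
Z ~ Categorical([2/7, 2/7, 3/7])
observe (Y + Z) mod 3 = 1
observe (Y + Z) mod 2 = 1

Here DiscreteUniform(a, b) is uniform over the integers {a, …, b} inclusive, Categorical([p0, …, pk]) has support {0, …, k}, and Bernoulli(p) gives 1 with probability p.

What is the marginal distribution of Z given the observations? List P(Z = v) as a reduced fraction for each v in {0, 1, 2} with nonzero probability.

P(Z=0) = 2/5, P(Z=1) = 3/5

Enumerate traces; 4 have nonzero weight after conditioning:
  (Y=0, X=0, Z=1) weight 3/35
  (Y=0, X=1, Z=1) weight 3/35
  (Y=1, X=0, Z=0) weight 2/105
  (Y=1, X=1, Z=0) weight 2/21
Group by Z:
  weight(Z=0) = 4/35
  weight(Z=1) = 6/35
Total weight = 4/35 + 6/35 = 2/7
P(Z=0 | obs) = 4/35 / 2/7 = 2/5
P(Z=1 | obs) = 6/35 / 2/7 = 3/5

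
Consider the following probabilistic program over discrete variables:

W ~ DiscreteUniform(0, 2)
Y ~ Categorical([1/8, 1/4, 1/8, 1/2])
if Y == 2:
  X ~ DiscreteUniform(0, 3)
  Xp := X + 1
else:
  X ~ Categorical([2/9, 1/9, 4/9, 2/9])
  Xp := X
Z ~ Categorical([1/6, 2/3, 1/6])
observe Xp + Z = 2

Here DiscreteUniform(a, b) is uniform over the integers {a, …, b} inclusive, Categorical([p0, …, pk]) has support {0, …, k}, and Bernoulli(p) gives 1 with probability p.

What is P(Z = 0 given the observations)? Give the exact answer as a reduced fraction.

Enumerate traces; 33 have nonzero weight after conditioning:
  (W=0, Y=0, X=0, Z=2) weight 1/648
  (W=0, Y=0, X=1, Z=1) weight 1/324
  (W=0, Y=0, X=2, Z=0) weight 1/324
  (W=0, Y=1, X=0, Z=2) weight 1/324
  (W=0, Y=1, X=1, Z=1) weight 1/162
  (W=0, Y=1, X=2, Z=0) weight 1/162
  (W=0, Y=2, X=0, Z=1) weight 1/144
  (W=0, Y=2, X=1, Z=0) weight 1/576
  … 25 more
Group by Z:
  weight(Z=0) = 121/1728
  weight(Z=1) = 37/432
  weight(Z=2) = 7/216
Total weight = 121/1728 + 37/432 + 7/216 = 325/1728
P(Z=0 | obs) = 121/1728 / 325/1728 = 121/325
P(Z=1 | obs) = 37/432 / 325/1728 = 148/325
P(Z=2 | obs) = 7/216 / 325/1728 = 56/325

P(Z = 0 | obs) = 121/325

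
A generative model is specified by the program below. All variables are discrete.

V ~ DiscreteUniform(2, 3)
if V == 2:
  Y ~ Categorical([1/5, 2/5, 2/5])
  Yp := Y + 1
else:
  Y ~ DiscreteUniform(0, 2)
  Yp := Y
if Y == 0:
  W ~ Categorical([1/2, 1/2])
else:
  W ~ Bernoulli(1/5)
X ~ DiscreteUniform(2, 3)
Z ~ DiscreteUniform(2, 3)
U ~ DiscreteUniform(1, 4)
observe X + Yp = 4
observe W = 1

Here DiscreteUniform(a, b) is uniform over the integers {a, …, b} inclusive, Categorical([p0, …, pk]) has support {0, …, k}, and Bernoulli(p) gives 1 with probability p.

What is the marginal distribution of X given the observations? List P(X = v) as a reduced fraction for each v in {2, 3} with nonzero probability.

Enumerate traces; 32 have nonzero weight after conditioning:
  (V=2, Y=0, W=1, X=3, Z=2, U=1) weight 1/320
  (V=2, Y=0, W=1, X=3, Z=2, U=2) weight 1/320
  (V=2, Y=0, W=1, X=3, Z=2, U=3) weight 1/320
  (V=2, Y=0, W=1, X=3, Z=2, U=4) weight 1/320
  (V=2, Y=0, W=1, X=3, Z=3, U=1) weight 1/320
  (V=2, Y=0, W=1, X=3, Z=3, U=2) weight 1/320
  (V=2, Y=0, W=1, X=3, Z=3, U=3) weight 1/320
  (V=2, Y=0, W=1, X=3, Z=3, U=4) weight 1/320
  (V=2, Y=1, W=1, X=2, Z=2, U=1) weight 1/400
  … 23 more
Group by X:
  weight(X=2) = 11/300
  weight(X=3) = 1/24
Total weight = 11/300 + 1/24 = 47/600
P(X=2 | obs) = 11/300 / 47/600 = 22/47
P(X=3 | obs) = 1/24 / 47/600 = 25/47

P(X=2) = 22/47, P(X=3) = 25/47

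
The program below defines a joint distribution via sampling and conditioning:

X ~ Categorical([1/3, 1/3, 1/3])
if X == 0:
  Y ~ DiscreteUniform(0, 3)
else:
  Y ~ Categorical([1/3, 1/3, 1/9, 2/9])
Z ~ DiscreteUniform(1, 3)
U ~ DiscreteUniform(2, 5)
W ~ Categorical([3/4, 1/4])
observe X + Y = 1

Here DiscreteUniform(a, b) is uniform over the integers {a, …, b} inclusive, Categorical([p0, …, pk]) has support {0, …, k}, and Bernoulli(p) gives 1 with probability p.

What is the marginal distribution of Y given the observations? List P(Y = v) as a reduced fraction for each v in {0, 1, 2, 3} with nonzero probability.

Enumerate traces; 48 have nonzero weight after conditioning:
  (X=0, Y=1, Z=1, U=2, W=0) weight 1/192
  (X=0, Y=1, Z=1, U=2, W=1) weight 1/576
  (X=0, Y=1, Z=1, U=3, W=0) weight 1/192
  (X=0, Y=1, Z=1, U=3, W=1) weight 1/576
  (X=0, Y=1, Z=1, U=4, W=0) weight 1/192
  (X=0, Y=1, Z=1, U=4, W=1) weight 1/576
  (X=0, Y=1, Z=1, U=5, W=0) weight 1/192
  (X=0, Y=1, Z=1, U=5, W=1) weight 1/576
  (X=1, Y=0, Z=1, U=2, W=0) weight 1/144
  … 39 more
Group by Y:
  weight(Y=0) = 1/9
  weight(Y=1) = 1/12
Total weight = 1/9 + 1/12 = 7/36
P(Y=0 | obs) = 1/9 / 7/36 = 4/7
P(Y=1 | obs) = 1/12 / 7/36 = 3/7

P(Y=0) = 4/7, P(Y=1) = 3/7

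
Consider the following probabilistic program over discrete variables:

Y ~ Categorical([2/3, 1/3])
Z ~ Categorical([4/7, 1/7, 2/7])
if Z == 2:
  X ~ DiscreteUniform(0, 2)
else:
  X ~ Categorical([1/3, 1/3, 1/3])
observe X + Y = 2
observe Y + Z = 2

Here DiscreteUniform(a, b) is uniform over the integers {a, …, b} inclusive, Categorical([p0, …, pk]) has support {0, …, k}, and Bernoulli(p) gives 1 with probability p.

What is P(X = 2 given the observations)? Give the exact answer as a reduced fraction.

Enumerate traces; 2 have nonzero weight after conditioning:
  (Y=0, Z=2, X=2) weight 4/63
  (Y=1, Z=1, X=1) weight 1/63
Group by X:
  weight(X=1) = 1/63
  weight(X=2) = 4/63
Total weight = 1/63 + 4/63 = 5/63
P(X=1 | obs) = 1/63 / 5/63 = 1/5
P(X=2 | obs) = 4/63 / 5/63 = 4/5

P(X = 2 | obs) = 4/5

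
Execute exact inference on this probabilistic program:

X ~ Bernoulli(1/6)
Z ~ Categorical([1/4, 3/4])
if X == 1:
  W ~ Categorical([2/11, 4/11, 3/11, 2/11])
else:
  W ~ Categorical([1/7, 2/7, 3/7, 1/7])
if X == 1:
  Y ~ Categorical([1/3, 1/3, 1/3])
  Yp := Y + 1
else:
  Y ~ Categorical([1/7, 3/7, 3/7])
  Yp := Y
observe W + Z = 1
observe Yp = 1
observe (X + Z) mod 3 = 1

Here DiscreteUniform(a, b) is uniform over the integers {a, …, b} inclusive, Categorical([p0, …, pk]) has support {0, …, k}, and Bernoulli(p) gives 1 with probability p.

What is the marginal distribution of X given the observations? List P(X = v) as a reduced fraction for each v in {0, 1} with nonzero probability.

P(X=0) = 1485/1681, P(X=1) = 196/1681

Enumerate traces; 2 have nonzero weight after conditioning:
  (X=0, Z=1, W=0, Y=1) weight 15/392
  (X=1, Z=0, W=1, Y=0) weight 1/198
Group by X:
  weight(X=0) = 15/392
  weight(X=1) = 1/198
Total weight = 15/392 + 1/198 = 1681/38808
P(X=0 | obs) = 15/392 / 1681/38808 = 1485/1681
P(X=1 | obs) = 1/198 / 1681/38808 = 196/1681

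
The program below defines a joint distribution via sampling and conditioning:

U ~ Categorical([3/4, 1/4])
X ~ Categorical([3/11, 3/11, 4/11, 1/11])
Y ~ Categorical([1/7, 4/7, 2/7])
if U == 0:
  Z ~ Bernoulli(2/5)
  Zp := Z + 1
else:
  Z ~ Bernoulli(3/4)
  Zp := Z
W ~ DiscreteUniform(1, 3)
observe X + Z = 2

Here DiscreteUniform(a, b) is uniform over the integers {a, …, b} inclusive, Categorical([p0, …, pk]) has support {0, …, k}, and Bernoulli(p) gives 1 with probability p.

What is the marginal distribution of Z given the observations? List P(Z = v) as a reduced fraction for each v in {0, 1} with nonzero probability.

Enumerate traces; 36 have nonzero weight after conditioning:
  (U=0, X=1, Y=0, Z=1, W=1) weight 3/770
  (U=0, X=1, Y=0, Z=1, W=2) weight 3/770
  (U=0, X=1, Y=0, Z=1, W=3) weight 3/770
  (U=0, X=1, Y=1, Z=1, W=1) weight 6/385
  (U=0, X=1, Y=1, Z=1, W=2) weight 6/385
  (U=0, X=1, Y=1, Z=1, W=3) weight 6/385
  (U=0, X=1, Y=2, Z=1, W=1) weight 3/385
  (U=0, X=1, Y=2, Z=1, W=2) weight 3/385
  (U=0, X=2, Y=0, Z=0, W=1) weight 3/385
  … 27 more
Group by Z:
  weight(Z=0) = 41/220
  weight(Z=1) = 117/880
Total weight = 41/220 + 117/880 = 281/880
P(Z=0 | obs) = 41/220 / 281/880 = 164/281
P(Z=1 | obs) = 117/880 / 281/880 = 117/281

P(Z=0) = 164/281, P(Z=1) = 117/281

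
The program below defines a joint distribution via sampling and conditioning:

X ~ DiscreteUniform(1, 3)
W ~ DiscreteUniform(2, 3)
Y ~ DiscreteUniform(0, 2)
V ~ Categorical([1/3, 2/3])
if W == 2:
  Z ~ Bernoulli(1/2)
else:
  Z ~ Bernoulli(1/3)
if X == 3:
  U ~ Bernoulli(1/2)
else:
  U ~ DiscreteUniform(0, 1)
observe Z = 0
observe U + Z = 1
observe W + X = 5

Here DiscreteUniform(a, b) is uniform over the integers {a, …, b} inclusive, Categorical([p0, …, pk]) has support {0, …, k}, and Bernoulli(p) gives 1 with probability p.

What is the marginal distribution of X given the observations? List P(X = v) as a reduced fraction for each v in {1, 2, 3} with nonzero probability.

P(X=2) = 4/7, P(X=3) = 3/7

Enumerate traces; 12 have nonzero weight after conditioning:
  (X=2, W=3, Y=0, V=0, Z=0, U=1) weight 1/162
  (X=2, W=3, Y=0, V=1, Z=0, U=1) weight 1/81
  (X=2, W=3, Y=1, V=0, Z=0, U=1) weight 1/162
  (X=2, W=3, Y=1, V=1, Z=0, U=1) weight 1/81
  (X=2, W=3, Y=2, V=0, Z=0, U=1) weight 1/162
  (X=2, W=3, Y=2, V=1, Z=0, U=1) weight 1/81
  (X=3, W=2, Y=0, V=0, Z=0, U=1) weight 1/216
  (X=3, W=2, Y=0, V=1, Z=0, U=1) weight 1/108
  … 4 more
Group by X:
  weight(X=2) = 1/18
  weight(X=3) = 1/24
Total weight = 1/18 + 1/24 = 7/72
P(X=2 | obs) = 1/18 / 7/72 = 4/7
P(X=3 | obs) = 1/24 / 7/72 = 3/7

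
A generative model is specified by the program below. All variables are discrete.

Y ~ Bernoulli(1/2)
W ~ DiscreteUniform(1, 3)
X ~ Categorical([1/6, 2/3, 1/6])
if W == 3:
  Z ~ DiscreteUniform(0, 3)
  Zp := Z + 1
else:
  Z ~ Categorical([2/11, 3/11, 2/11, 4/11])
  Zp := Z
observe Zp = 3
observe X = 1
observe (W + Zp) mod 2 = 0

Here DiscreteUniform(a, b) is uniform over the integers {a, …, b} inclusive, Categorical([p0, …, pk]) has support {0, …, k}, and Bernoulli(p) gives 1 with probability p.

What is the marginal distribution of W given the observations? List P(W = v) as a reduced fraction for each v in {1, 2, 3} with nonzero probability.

Enumerate traces; 4 have nonzero weight after conditioning:
  (Y=0, W=1, X=1, Z=3) weight 4/99
  (Y=0, W=3, X=1, Z=2) weight 1/36
  (Y=1, W=1, X=1, Z=3) weight 4/99
  (Y=1, W=3, X=1, Z=2) weight 1/36
Group by W:
  weight(W=1) = 8/99
  weight(W=3) = 1/18
Total weight = 8/99 + 1/18 = 3/22
P(W=1 | obs) = 8/99 / 3/22 = 16/27
P(W=3 | obs) = 1/18 / 3/22 = 11/27

P(W=1) = 16/27, P(W=3) = 11/27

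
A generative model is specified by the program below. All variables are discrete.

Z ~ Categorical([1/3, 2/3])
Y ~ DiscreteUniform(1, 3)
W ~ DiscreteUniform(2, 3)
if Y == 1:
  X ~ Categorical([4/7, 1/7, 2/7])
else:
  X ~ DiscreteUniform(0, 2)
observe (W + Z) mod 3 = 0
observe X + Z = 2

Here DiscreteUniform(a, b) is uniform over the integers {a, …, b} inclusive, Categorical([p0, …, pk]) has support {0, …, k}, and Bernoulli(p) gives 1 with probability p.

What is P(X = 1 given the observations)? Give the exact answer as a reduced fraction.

P(X = 1 | obs) = 17/27

Enumerate traces; 6 have nonzero weight after conditioning:
  (Z=0, Y=1, W=3, X=2) weight 1/63
  (Z=0, Y=2, W=3, X=2) weight 1/54
  (Z=0, Y=3, W=3, X=2) weight 1/54
  (Z=1, Y=1, W=2, X=1) weight 1/63
  (Z=1, Y=2, W=2, X=1) weight 1/27
  (Z=1, Y=3, W=2, X=1) weight 1/27
Group by X:
  weight(X=1) = 17/189
  weight(X=2) = 10/189
Total weight = 17/189 + 10/189 = 1/7
P(X=1 | obs) = 17/189 / 1/7 = 17/27
P(X=2 | obs) = 10/189 / 1/7 = 10/27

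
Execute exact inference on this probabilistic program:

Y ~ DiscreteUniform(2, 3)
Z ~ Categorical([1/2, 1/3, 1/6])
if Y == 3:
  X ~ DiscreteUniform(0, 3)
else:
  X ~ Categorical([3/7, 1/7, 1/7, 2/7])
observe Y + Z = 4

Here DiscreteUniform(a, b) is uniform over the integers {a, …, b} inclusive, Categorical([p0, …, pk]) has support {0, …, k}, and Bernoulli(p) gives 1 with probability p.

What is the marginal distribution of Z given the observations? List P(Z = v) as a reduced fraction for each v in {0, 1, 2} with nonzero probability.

Enumerate traces; 8 have nonzero weight after conditioning:
  (Y=2, Z=2, X=0) weight 1/28
  (Y=2, Z=2, X=1) weight 1/84
  (Y=2, Z=2, X=2) weight 1/84
  (Y=2, Z=2, X=3) weight 1/42
  (Y=3, Z=1, X=0) weight 1/24
  (Y=3, Z=1, X=1) weight 1/24
  (Y=3, Z=1, X=2) weight 1/24
  (Y=3, Z=1, X=3) weight 1/24
Group by Z:
  weight(Z=1) = 1/6
  weight(Z=2) = 1/12
Total weight = 1/6 + 1/12 = 1/4
P(Z=1 | obs) = 1/6 / 1/4 = 2/3
P(Z=2 | obs) = 1/12 / 1/4 = 1/3

P(Z=1) = 2/3, P(Z=2) = 1/3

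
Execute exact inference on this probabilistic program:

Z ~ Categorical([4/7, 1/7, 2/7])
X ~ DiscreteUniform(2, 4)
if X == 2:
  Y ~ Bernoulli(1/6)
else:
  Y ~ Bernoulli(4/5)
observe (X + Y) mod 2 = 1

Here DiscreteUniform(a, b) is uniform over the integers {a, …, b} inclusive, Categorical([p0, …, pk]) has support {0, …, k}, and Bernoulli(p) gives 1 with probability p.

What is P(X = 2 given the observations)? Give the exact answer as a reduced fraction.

Enumerate traces; 9 have nonzero weight after conditioning:
  (Z=0, X=2, Y=1) weight 2/63
  (Z=0, X=3, Y=0) weight 4/105
  (Z=0, X=4, Y=1) weight 16/105
  (Z=1, X=2, Y=1) weight 1/126
  (Z=1, X=3, Y=0) weight 1/105
  (Z=1, X=4, Y=1) weight 4/105
  (Z=2, X=2, Y=1) weight 1/63
  (Z=2, X=3, Y=0) weight 2/105
  … 1 more
Group by X:
  weight(X=2) = 1/18
  weight(X=3) = 1/15
  weight(X=4) = 4/15
Total weight = 1/18 + 1/15 + 4/15 = 7/18
P(X=2 | obs) = 1/18 / 7/18 = 1/7
P(X=3 | obs) = 1/15 / 7/18 = 6/35
P(X=4 | obs) = 4/15 / 7/18 = 24/35

P(X = 2 | obs) = 1/7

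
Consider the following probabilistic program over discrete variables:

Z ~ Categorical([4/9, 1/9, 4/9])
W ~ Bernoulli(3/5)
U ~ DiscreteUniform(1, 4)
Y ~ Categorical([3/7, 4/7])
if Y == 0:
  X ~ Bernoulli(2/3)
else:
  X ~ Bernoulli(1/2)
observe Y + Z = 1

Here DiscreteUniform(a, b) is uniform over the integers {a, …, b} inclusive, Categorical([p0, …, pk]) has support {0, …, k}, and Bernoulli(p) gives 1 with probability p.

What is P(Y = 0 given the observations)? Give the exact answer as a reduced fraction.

P(Y = 0 | obs) = 3/19

Enumerate traces; 32 have nonzero weight after conditioning:
  (Z=0, W=0, U=1, Y=1, X=0) weight 4/315
  (Z=0, W=0, U=1, Y=1, X=1) weight 4/315
  (Z=0, W=0, U=2, Y=1, X=0) weight 4/315
  (Z=0, W=0, U=2, Y=1, X=1) weight 4/315
  (Z=0, W=0, U=3, Y=1, X=0) weight 4/315
  (Z=0, W=0, U=3, Y=1, X=1) weight 4/315
  (Z=0, W=0, U=4, Y=1, X=0) weight 4/315
  (Z=0, W=0, U=4, Y=1, X=1) weight 4/315
  (Z=1, W=0, U=1, Y=0, X=0) weight 1/630
  … 23 more
Group by Y:
  weight(Y=0) = 1/21
  weight(Y=1) = 16/63
Total weight = 1/21 + 16/63 = 19/63
P(Y=0 | obs) = 1/21 / 19/63 = 3/19
P(Y=1 | obs) = 16/63 / 19/63 = 16/19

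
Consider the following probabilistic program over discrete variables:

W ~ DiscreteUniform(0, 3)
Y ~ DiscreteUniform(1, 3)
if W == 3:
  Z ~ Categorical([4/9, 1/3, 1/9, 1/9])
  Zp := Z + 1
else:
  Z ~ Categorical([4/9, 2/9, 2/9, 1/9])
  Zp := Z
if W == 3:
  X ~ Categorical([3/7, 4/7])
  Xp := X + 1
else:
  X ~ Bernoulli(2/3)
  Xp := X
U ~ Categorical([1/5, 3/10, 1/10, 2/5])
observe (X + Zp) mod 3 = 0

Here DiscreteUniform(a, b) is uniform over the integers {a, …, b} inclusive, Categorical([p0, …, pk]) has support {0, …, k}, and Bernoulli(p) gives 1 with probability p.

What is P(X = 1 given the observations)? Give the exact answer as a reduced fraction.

P(X = 1 | obs) = 20/39

Enumerate traces; 132 have nonzero weight after conditioning:
  (W=0, Y=1, Z=0, X=0, U=0) weight 1/405
  (W=0, Y=1, Z=0, X=0, U=1) weight 1/270
  (W=0, Y=1, Z=0, X=0, U=2) weight 1/810
  (W=0, Y=1, Z=0, X=0, U=3) weight 2/405
  (W=0, Y=1, Z=2, X=1, U=0) weight 1/405
  (W=0, Y=1, Z=2, X=1, U=1) weight 1/270
  (W=0, Y=1, Z=2, X=1, U=2) weight 1/810
  (W=0, Y=1, Z=2, X=1, U=3) weight 2/405
  … 124 more
Group by X:
  weight(X=0) = 19/126
  weight(X=1) = 10/63
Total weight = 19/126 + 10/63 = 13/42
P(X=0 | obs) = 19/126 / 13/42 = 19/39
P(X=1 | obs) = 10/63 / 13/42 = 20/39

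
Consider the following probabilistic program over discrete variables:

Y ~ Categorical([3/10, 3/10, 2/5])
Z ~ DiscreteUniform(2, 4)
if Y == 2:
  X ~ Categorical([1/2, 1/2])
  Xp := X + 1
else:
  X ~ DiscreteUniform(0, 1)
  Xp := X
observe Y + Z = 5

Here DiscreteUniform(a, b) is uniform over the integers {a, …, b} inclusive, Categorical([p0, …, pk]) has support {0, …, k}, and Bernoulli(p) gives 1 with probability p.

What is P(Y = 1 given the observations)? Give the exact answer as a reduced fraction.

P(Y = 1 | obs) = 3/7

Enumerate traces; 4 have nonzero weight after conditioning:
  (Y=1, Z=4, X=0) weight 1/20
  (Y=1, Z=4, X=1) weight 1/20
  (Y=2, Z=3, X=0) weight 1/15
  (Y=2, Z=3, X=1) weight 1/15
Group by Y:
  weight(Y=1) = 1/10
  weight(Y=2) = 2/15
Total weight = 1/10 + 2/15 = 7/30
P(Y=1 | obs) = 1/10 / 7/30 = 3/7
P(Y=2 | obs) = 2/15 / 7/30 = 4/7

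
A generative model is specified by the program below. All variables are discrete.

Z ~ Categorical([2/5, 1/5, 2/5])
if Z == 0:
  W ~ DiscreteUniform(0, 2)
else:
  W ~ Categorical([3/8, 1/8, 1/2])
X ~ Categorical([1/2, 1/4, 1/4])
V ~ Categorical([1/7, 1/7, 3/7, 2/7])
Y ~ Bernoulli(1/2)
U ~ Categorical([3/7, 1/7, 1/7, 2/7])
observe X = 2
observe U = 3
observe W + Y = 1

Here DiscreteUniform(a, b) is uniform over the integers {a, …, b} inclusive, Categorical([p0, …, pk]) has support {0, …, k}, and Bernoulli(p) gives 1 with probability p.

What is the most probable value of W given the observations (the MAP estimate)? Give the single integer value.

argmax_v P(W = v | obs) = 0

Enumerate traces; 24 have nonzero weight after conditioning:
  (Z=0, W=0, X=2, V=0, Y=1, U=3) weight 1/1470
  (Z=0, W=0, X=2, V=1, Y=1, U=3) weight 1/1470
  (Z=0, W=0, X=2, V=2, Y=1, U=3) weight 1/490
  (Z=0, W=0, X=2, V=3, Y=1, U=3) weight 1/735
  (Z=0, W=1, X=2, V=0, Y=0, U=3) weight 1/1470
  (Z=0, W=1, X=2, V=1, Y=0, U=3) weight 1/1470
  (Z=0, W=1, X=2, V=2, Y=0, U=3) weight 1/490
  (Z=0, W=1, X=2, V=3, Y=0, U=3) weight 1/735
  … 16 more
Group by W:
  weight(W=0) = 43/3360
  weight(W=1) = 5/672
Total weight = 43/3360 + 5/672 = 17/840
P(W=0 | obs) = 43/3360 / 17/840 = 43/68
P(W=1 | obs) = 5/672 / 17/840 = 25/68
argmax = 0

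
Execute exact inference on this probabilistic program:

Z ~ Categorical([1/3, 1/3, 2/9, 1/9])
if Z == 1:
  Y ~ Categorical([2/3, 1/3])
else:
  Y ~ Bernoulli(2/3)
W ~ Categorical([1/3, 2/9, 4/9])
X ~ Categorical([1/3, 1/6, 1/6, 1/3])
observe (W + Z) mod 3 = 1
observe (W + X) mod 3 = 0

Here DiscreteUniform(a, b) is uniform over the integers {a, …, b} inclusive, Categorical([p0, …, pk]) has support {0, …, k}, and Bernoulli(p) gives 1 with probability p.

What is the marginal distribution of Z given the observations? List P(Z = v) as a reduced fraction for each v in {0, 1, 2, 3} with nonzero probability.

P(Z=0) = 3/26, P(Z=1) = 9/13, P(Z=2) = 2/13, P(Z=3) = 1/26

Enumerate traces; 10 have nonzero weight after conditioning:
  (Z=0, Y=0, W=1, X=2) weight 1/243
  (Z=0, Y=1, W=1, X=2) weight 2/243
  (Z=1, Y=0, W=0, X=0) weight 2/81
  (Z=1, Y=0, W=0, X=3) weight 2/81
  (Z=1, Y=1, W=0, X=0) weight 1/81
  (Z=1, Y=1, W=0, X=3) weight 1/81
  (Z=2, Y=0, W=2, X=1) weight 4/729
  (Z=2, Y=1, W=2, X=1) weight 8/729
  (Z=3, Y=0, W=1, X=2) weight 1/729
  … 1 more
Group by Z:
  weight(Z=0) = 1/81
  weight(Z=1) = 2/27
  weight(Z=2) = 4/243
  weight(Z=3) = 1/243
Total weight = 1/81 + 2/27 + 4/243 + 1/243 = 26/243
P(Z=0 | obs) = 1/81 / 26/243 = 3/26
P(Z=1 | obs) = 2/27 / 26/243 = 9/13
P(Z=2 | obs) = 4/243 / 26/243 = 2/13
P(Z=3 | obs) = 1/243 / 26/243 = 1/26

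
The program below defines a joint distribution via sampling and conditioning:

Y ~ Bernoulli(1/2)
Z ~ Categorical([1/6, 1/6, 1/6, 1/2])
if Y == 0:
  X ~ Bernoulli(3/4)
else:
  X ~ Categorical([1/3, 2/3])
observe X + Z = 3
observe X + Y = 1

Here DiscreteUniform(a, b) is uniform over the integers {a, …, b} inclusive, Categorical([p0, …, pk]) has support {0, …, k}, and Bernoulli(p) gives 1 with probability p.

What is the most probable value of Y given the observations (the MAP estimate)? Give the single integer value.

Enumerate traces; 2 have nonzero weight after conditioning:
  (Y=0, Z=2, X=1) weight 1/16
  (Y=1, Z=3, X=0) weight 1/12
Group by Y:
  weight(Y=0) = 1/16
  weight(Y=1) = 1/12
Total weight = 1/16 + 1/12 = 7/48
P(Y=0 | obs) = 1/16 / 7/48 = 3/7
P(Y=1 | obs) = 1/12 / 7/48 = 4/7
argmax = 1

argmax_v P(Y = v | obs) = 1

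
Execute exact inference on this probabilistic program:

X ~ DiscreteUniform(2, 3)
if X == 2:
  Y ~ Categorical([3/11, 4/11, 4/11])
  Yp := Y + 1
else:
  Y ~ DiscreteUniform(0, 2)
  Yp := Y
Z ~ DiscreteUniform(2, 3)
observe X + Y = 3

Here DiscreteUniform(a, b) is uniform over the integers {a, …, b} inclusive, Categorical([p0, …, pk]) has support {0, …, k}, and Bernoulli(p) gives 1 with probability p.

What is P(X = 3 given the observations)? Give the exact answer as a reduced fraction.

P(X = 3 | obs) = 11/23

Enumerate traces; 4 have nonzero weight after conditioning:
  (X=2, Y=1, Z=2) weight 1/11
  (X=2, Y=1, Z=3) weight 1/11
  (X=3, Y=0, Z=2) weight 1/12
  (X=3, Y=0, Z=3) weight 1/12
Group by X:
  weight(X=2) = 2/11
  weight(X=3) = 1/6
Total weight = 2/11 + 1/6 = 23/66
P(X=2 | obs) = 2/11 / 23/66 = 12/23
P(X=3 | obs) = 1/6 / 23/66 = 11/23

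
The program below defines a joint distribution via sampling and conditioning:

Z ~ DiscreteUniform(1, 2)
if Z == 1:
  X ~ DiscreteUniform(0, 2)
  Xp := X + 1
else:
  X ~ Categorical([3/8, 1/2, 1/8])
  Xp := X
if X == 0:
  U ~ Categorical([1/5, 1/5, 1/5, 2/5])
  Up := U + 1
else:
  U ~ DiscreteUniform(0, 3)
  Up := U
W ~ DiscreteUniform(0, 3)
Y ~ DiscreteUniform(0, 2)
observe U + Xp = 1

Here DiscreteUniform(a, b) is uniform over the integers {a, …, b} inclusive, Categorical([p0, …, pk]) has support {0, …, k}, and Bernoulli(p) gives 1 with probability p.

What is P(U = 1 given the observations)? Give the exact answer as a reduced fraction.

Enumerate traces; 36 have nonzero weight after conditioning:
  (Z=1, X=0, U=0, W=0, Y=0) weight 1/360
  (Z=1, X=0, U=0, W=0, Y=1) weight 1/360
  (Z=1, X=0, U=0, W=0, Y=2) weight 1/360
  (Z=1, X=0, U=0, W=1, Y=0) weight 1/360
  (Z=1, X=0, U=0, W=1, Y=1) weight 1/360
  (Z=1, X=0, U=0, W=1, Y=2) weight 1/360
  (Z=1, X=0, U=0, W=2, Y=0) weight 1/360
  (Z=1, X=0, U=0, W=2, Y=1) weight 1/360
  (Z=2, X=0, U=1, W=0, Y=0) weight 1/320
  … 27 more
Group by U:
  weight(U=0) = 23/240
  weight(U=1) = 3/80
Total weight = 23/240 + 3/80 = 2/15
P(U=0 | obs) = 23/240 / 2/15 = 23/32
P(U=1 | obs) = 3/80 / 2/15 = 9/32

P(U = 1 | obs) = 9/32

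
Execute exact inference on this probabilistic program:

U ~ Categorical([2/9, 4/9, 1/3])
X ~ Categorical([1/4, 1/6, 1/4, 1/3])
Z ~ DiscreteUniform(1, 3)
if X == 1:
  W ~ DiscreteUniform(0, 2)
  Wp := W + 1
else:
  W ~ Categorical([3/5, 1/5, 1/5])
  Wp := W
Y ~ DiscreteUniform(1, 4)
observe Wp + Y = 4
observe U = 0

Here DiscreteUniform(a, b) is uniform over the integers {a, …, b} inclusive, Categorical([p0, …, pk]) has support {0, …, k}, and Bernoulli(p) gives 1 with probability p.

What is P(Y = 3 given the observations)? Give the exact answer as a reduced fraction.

P(Y = 3 | obs) = 2/9

Enumerate traces; 36 have nonzero weight after conditioning:
  (U=0, X=0, Z=1, W=0, Y=4) weight 1/360
  (U=0, X=0, Z=1, W=1, Y=3) weight 1/1080
  (U=0, X=0, Z=1, W=2, Y=2) weight 1/1080
  (U=0, X=0, Z=2, W=0, Y=4) weight 1/360
  (U=0, X=0, Z=2, W=1, Y=3) weight 1/1080
  (U=0, X=0, Z=2, W=2, Y=2) weight 1/1080
  (U=0, X=0, Z=3, W=0, Y=4) weight 1/360
  (U=0, X=0, Z=3, W=1, Y=3) weight 1/1080
  (U=0, X=1, Z=1, W=2, Y=1) weight 1/972
  … 27 more
Group by Y:
  weight(Y=1) = 1/324
  weight(Y=2) = 1/81
  weight(Y=3) = 1/81
  weight(Y=4) = 1/36
Total weight = 1/324 + 1/81 + 1/81 + 1/36 = 1/18
P(Y=1 | obs) = 1/324 / 1/18 = 1/18
P(Y=2 | obs) = 1/81 / 1/18 = 2/9
P(Y=3 | obs) = 1/81 / 1/18 = 2/9
P(Y=4 | obs) = 1/36 / 1/18 = 1/2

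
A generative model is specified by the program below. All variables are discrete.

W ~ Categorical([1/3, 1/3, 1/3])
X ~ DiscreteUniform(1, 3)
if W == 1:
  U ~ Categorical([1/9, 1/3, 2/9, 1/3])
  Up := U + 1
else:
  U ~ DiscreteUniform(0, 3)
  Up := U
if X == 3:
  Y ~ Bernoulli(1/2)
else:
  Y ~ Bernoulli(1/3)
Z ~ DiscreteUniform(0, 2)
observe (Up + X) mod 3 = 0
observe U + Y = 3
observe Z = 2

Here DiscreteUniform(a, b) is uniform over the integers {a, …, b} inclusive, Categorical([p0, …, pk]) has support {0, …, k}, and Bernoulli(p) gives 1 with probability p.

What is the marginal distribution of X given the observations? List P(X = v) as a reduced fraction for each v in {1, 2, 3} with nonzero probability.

P(X=1) = 2/9, P(X=2) = 8/27, P(X=3) = 13/27

Enumerate traces; 6 have nonzero weight after conditioning:
  (W=0, X=1, U=2, Y=1, Z=2) weight 1/324
  (W=0, X=3, U=3, Y=0, Z=2) weight 1/216
  (W=1, X=2, U=3, Y=0, Z=2) weight 2/243
  (W=1, X=3, U=2, Y=1, Z=2) weight 1/243
  (W=2, X=1, U=2, Y=1, Z=2) weight 1/324
  (W=2, X=3, U=3, Y=0, Z=2) weight 1/216
Group by X:
  weight(X=1) = 1/162
  weight(X=2) = 2/243
  weight(X=3) = 13/972
Total weight = 1/162 + 2/243 + 13/972 = 1/36
P(X=1 | obs) = 1/162 / 1/36 = 2/9
P(X=2 | obs) = 2/243 / 1/36 = 8/27
P(X=3 | obs) = 13/972 / 1/36 = 13/27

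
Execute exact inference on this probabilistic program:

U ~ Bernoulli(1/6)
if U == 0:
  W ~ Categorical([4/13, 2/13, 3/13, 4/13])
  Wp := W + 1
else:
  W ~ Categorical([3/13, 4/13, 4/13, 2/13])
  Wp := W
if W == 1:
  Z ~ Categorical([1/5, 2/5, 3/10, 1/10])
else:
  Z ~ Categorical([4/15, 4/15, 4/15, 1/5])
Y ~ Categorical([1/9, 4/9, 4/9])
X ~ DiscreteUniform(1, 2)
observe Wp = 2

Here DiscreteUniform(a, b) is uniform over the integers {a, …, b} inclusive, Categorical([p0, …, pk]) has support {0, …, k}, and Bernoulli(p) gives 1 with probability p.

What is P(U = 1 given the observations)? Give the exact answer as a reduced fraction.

P(U = 1 | obs) = 2/7

Enumerate traces; 48 have nonzero weight after conditioning:
  (U=0, W=1, Z=0, Y=0, X=1) weight 1/702
  (U=0, W=1, Z=0, Y=0, X=2) weight 1/702
  (U=0, W=1, Z=0, Y=1, X=1) weight 2/351
  (U=0, W=1, Z=0, Y=1, X=2) weight 2/351
  (U=0, W=1, Z=0, Y=2, X=1) weight 2/351
  (U=0, W=1, Z=0, Y=2, X=2) weight 2/351
  (U=0, W=1, Z=1, Y=0, X=1) weight 1/351
  (U=0, W=1, Z=1, Y=0, X=2) weight 1/351
  (U=1, W=2, Z=0, Y=0, X=1) weight 4/5265
  … 39 more
Group by U:
  weight(U=0) = 5/39
  weight(U=1) = 2/39
Total weight = 5/39 + 2/39 = 7/39
P(U=0 | obs) = 5/39 / 7/39 = 5/7
P(U=1 | obs) = 2/39 / 7/39 = 2/7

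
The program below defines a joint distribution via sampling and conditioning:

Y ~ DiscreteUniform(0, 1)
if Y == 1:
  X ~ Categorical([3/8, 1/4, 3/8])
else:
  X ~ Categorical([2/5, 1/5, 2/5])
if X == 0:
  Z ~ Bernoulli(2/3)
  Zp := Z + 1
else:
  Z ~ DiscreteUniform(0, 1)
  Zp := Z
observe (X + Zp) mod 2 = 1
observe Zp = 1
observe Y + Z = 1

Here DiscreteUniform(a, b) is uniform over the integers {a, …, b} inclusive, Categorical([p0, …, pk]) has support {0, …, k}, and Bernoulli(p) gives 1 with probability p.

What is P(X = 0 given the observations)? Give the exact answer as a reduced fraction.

Enumerate traces; 2 have nonzero weight after conditioning:
  (Y=0, X=2, Z=1) weight 1/10
  (Y=1, X=0, Z=0) weight 1/16
Group by X:
  weight(X=0) = 1/16
  weight(X=2) = 1/10
Total weight = 1/16 + 1/10 = 13/80
P(X=0 | obs) = 1/16 / 13/80 = 5/13
P(X=2 | obs) = 1/10 / 13/80 = 8/13

P(X = 0 | obs) = 5/13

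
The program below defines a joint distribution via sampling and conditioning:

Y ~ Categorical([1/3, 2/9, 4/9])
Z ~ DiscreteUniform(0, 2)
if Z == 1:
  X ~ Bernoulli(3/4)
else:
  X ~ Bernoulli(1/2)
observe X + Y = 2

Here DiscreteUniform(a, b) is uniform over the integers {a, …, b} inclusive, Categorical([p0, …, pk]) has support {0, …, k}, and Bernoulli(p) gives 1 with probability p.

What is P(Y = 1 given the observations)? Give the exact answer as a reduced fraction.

P(Y = 1 | obs) = 7/17

Enumerate traces; 6 have nonzero weight after conditioning:
  (Y=1, Z=0, X=1) weight 1/27
  (Y=1, Z=1, X=1) weight 1/18
  (Y=1, Z=2, X=1) weight 1/27
  (Y=2, Z=0, X=0) weight 2/27
  (Y=2, Z=1, X=0) weight 1/27
  (Y=2, Z=2, X=0) weight 2/27
Group by Y:
  weight(Y=1) = 7/54
  weight(Y=2) = 5/27
Total weight = 7/54 + 5/27 = 17/54
P(Y=1 | obs) = 7/54 / 17/54 = 7/17
P(Y=2 | obs) = 5/27 / 17/54 = 10/17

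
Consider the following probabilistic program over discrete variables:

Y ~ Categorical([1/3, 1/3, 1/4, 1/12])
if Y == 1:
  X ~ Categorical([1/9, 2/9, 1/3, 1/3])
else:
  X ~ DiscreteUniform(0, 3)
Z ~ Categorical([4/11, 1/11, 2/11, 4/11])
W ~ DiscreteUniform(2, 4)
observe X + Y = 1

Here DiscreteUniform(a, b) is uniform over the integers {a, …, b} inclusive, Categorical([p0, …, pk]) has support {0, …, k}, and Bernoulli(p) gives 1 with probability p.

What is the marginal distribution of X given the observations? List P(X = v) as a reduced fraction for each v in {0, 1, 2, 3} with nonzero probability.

P(X=0) = 4/13, P(X=1) = 9/13

Enumerate traces; 24 have nonzero weight after conditioning:
  (Y=0, X=1, Z=0, W=2) weight 1/99
  (Y=0, X=1, Z=0, W=3) weight 1/99
  (Y=0, X=1, Z=0, W=4) weight 1/99
  (Y=0, X=1, Z=1, W=2) weight 1/396
  (Y=0, X=1, Z=1, W=3) weight 1/396
  (Y=0, X=1, Z=1, W=4) weight 1/396
  (Y=0, X=1, Z=2, W=2) weight 1/198
  (Y=0, X=1, Z=2, W=3) weight 1/198
  (Y=1, X=0, Z=0, W=2) weight 4/891
  … 15 more
Group by X:
  weight(X=0) = 1/27
  weight(X=1) = 1/12
Total weight = 1/27 + 1/12 = 13/108
P(X=0 | obs) = 1/27 / 13/108 = 4/13
P(X=1 | obs) = 1/12 / 13/108 = 9/13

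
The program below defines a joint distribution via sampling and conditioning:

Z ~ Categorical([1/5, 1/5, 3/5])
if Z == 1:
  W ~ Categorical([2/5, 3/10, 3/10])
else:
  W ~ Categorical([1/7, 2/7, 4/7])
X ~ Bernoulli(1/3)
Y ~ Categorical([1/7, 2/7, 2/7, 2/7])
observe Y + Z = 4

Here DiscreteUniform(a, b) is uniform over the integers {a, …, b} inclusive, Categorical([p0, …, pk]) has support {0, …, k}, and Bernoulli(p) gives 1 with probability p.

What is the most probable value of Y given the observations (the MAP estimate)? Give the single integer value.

argmax_v P(Y = v | obs) = 2

Enumerate traces; 12 have nonzero weight after conditioning:
  (Z=1, W=0, X=0, Y=3) weight 8/525
  (Z=1, W=0, X=1, Y=3) weight 4/525
  (Z=1, W=1, X=0, Y=3) weight 2/175
  (Z=1, W=1, X=1, Y=3) weight 1/175
  (Z=1, W=2, X=0, Y=3) weight 2/175
  (Z=1, W=2, X=1, Y=3) weight 1/175
  (Z=2, W=0, X=0, Y=2) weight 4/245
  (Z=2, W=0, X=1, Y=2) weight 2/245
  … 4 more
Group by Y:
  weight(Y=2) = 6/35
  weight(Y=3) = 2/35
Total weight = 6/35 + 2/35 = 8/35
P(Y=2 | obs) = 6/35 / 8/35 = 3/4
P(Y=3 | obs) = 2/35 / 8/35 = 1/4
argmax = 2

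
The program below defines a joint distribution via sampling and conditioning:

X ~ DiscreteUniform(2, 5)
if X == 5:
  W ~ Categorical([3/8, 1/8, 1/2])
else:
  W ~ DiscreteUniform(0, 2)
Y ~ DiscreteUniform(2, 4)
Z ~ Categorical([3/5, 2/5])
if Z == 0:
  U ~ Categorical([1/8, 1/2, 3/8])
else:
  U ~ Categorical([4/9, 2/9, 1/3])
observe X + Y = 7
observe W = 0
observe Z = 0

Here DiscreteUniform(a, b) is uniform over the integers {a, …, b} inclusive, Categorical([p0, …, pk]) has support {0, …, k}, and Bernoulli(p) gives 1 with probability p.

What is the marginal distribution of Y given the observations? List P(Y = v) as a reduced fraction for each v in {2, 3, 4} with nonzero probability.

Enumerate traces; 9 have nonzero weight after conditioning:
  (X=3, W=0, Y=4, Z=0, U=0) weight 1/480
  (X=3, W=0, Y=4, Z=0, U=1) weight 1/120
  (X=3, W=0, Y=4, Z=0, U=2) weight 1/160
  (X=4, W=0, Y=3, Z=0, U=0) weight 1/480
  (X=4, W=0, Y=3, Z=0, U=1) weight 1/120
  (X=4, W=0, Y=3, Z=0, U=2) weight 1/160
  (X=5, W=0, Y=2, Z=0, U=0) weight 3/1280
  (X=5, W=0, Y=2, Z=0, U=1) weight 3/320
  … 1 more
Group by Y:
  weight(Y=2) = 3/160
  weight(Y=3) = 1/60
  weight(Y=4) = 1/60
Total weight = 3/160 + 1/60 + 1/60 = 5/96
P(Y=2 | obs) = 3/160 / 5/96 = 9/25
P(Y=3 | obs) = 1/60 / 5/96 = 8/25
P(Y=4 | obs) = 1/60 / 5/96 = 8/25

P(Y=2) = 9/25, P(Y=3) = 8/25, P(Y=4) = 8/25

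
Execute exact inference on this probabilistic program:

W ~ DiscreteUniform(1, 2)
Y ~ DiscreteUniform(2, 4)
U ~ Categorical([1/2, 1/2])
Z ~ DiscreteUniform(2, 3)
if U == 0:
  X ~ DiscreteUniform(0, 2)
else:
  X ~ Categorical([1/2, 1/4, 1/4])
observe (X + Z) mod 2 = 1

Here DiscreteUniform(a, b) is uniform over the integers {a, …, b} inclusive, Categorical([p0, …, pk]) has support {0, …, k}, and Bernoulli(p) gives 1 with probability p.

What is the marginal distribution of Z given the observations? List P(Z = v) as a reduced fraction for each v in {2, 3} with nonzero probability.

Enumerate traces; 36 have nonzero weight after conditioning:
  (W=1, Y=2, U=0, Z=2, X=1) weight 1/72
  (W=1, Y=2, U=0, Z=3, X=0) weight 1/72
  (W=1, Y=2, U=0, Z=3, X=2) weight 1/72
  (W=1, Y=2, U=1, Z=2, X=1) weight 1/96
  (W=1, Y=2, U=1, Z=3, X=0) weight 1/48
  (W=1, Y=2, U=1, Z=3, X=2) weight 1/96
  (W=1, Y=3, U=0, Z=2, X=1) weight 1/72
  (W=1, Y=3, U=0, Z=3, X=0) weight 1/72
  … 28 more
Group by Z:
  weight(Z=2) = 7/48
  weight(Z=3) = 17/48
Total weight = 7/48 + 17/48 = 1/2
P(Z=2 | obs) = 7/48 / 1/2 = 7/24
P(Z=3 | obs) = 17/48 / 1/2 = 17/24

P(Z=2) = 7/24, P(Z=3) = 17/24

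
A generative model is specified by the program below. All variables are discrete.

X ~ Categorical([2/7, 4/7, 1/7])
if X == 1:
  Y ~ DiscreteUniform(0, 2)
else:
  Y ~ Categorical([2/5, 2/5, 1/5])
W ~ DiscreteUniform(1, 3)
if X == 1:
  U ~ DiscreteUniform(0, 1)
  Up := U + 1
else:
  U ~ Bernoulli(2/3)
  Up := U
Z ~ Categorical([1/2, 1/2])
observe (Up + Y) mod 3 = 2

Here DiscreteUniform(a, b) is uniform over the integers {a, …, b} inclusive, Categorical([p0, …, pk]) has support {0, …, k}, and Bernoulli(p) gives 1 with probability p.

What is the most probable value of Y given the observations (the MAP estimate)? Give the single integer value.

argmax_v P(Y = v | obs) = 1

Enumerate traces; 36 have nonzero weight after conditioning:
  (X=0, Y=1, W=1, U=1, Z=0) weight 4/315
  (X=0, Y=1, W=1, U=1, Z=1) weight 4/315
  (X=0, Y=1, W=2, U=1, Z=0) weight 4/315
  (X=0, Y=1, W=2, U=1, Z=1) weight 4/315
  (X=0, Y=1, W=3, U=1, Z=0) weight 4/315
  (X=0, Y=1, W=3, U=1, Z=1) weight 4/315
  (X=0, Y=2, W=1, U=0, Z=0) weight 1/315
  (X=0, Y=2, W=1, U=0, Z=1) weight 1/315
  (X=1, Y=0, W=1, U=1, Z=0) weight 1/63
  … 27 more
Group by Y:
  weight(Y=0) = 2/21
  weight(Y=1) = 22/105
  weight(Y=2) = 1/35
Total weight = 2/21 + 22/105 + 1/35 = 1/3
P(Y=0 | obs) = 2/21 / 1/3 = 2/7
P(Y=1 | obs) = 22/105 / 1/3 = 22/35
P(Y=2 | obs) = 1/35 / 1/3 = 3/35
argmax = 1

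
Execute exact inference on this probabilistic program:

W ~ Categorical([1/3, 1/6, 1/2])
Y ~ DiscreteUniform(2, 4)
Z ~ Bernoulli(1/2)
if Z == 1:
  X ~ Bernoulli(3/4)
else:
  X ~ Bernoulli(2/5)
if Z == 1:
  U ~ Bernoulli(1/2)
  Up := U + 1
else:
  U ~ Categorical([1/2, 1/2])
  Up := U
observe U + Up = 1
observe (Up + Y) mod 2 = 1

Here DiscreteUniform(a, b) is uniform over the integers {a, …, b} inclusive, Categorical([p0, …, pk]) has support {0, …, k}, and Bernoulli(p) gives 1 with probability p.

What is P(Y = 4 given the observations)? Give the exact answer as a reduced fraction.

P(Y = 4 | obs) = 1/2

Enumerate traces; 12 have nonzero weight after conditioning:
  (W=0, Y=2, Z=1, X=0, U=0) weight 1/144
  (W=0, Y=2, Z=1, X=1, U=0) weight 1/48
  (W=0, Y=4, Z=1, X=0, U=0) weight 1/144
  (W=0, Y=4, Z=1, X=1, U=0) weight 1/48
  (W=1, Y=2, Z=1, X=0, U=0) weight 1/288
  (W=1, Y=2, Z=1, X=1, U=0) weight 1/96
  (W=1, Y=4, Z=1, X=0, U=0) weight 1/288
  (W=1, Y=4, Z=1, X=1, U=0) weight 1/96
  … 4 more
Group by Y:
  weight(Y=2) = 1/12
  weight(Y=4) = 1/12
Total weight = 1/12 + 1/12 = 1/6
P(Y=2 | obs) = 1/12 / 1/6 = 1/2
P(Y=4 | obs) = 1/12 / 1/6 = 1/2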